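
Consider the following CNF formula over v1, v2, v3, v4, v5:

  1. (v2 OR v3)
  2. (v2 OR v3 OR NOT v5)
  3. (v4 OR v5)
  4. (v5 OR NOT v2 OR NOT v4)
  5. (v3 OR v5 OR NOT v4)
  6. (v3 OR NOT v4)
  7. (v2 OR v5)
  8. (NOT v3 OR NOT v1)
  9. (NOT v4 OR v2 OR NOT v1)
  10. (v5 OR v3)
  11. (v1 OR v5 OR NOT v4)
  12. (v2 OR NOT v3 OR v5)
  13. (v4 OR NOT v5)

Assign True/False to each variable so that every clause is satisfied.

v1 = F  v2 = T  v3 = T  v4 = T  v5 = T

Try v1 = False.
For the remaining variables, v2 = True, v3 = True, v4 = True, v5 = True works.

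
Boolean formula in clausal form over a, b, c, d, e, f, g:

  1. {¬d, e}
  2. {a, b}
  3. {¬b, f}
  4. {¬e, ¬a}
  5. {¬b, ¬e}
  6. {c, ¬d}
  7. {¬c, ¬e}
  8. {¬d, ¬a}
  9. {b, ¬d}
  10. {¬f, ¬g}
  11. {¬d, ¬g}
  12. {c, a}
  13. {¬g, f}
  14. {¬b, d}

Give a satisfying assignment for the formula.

g occurs only negated in the remaining clauses — set g = False.
Set a = True and propagate.
  then e is forced to False.
  then d is forced to False.
  then b is forced to False.
c, f are now unconstrained; take c = False, f = False.

a = T, b = F, c = F, d = F, e = F, f = F, g = F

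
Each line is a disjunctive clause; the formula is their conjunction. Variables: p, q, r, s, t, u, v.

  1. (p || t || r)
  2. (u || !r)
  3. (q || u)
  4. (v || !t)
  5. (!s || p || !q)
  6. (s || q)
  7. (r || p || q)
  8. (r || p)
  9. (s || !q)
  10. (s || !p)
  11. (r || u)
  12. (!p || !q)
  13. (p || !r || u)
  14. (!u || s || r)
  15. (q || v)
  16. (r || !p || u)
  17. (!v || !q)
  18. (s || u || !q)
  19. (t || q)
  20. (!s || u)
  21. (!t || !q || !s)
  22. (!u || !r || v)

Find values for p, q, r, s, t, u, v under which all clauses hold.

p=F, q=F, r=T, s=T, t=T, u=T, v=T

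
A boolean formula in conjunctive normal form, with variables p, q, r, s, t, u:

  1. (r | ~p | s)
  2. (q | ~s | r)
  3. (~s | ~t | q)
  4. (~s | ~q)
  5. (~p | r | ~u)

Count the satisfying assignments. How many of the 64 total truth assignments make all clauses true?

28

Case analysis on s and q:
  s=1, q=1: a clause becomes empty — 0.
  s=1, q=0: remaining (p,r,t,u) ∈ {(0,1,0,0); (0,1,0,1); (1,1,0,0); (1,1,0,1)} — 4.
  s=0, q=1: t, u free; 3 ways for (p,r) × 2^2 = 12.
  s=0, q=0: t, u free; 3 ways for (p,r) × 2^2 = 12.
Total: 0 + 4 + 12 + 12 = 28.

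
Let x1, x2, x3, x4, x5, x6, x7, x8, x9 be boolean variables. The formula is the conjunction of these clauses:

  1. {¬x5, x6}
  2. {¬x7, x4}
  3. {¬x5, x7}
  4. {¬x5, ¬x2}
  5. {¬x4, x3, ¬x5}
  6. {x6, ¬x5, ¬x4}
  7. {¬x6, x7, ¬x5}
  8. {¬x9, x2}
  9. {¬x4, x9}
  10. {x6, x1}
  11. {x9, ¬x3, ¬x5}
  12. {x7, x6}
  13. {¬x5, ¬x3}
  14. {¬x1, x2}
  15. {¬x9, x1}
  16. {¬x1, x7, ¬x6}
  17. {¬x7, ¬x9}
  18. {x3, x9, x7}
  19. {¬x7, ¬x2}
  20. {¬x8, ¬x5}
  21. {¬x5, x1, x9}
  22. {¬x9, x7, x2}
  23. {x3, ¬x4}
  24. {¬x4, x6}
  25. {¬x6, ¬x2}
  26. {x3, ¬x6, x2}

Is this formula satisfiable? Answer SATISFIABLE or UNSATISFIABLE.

SATISFIABLE

x5 occurs only negated in the remaining clauses — set x5 = False.
x8 occurs only negated in the remaining clauses — set x8 = False.
Set x1 = False and propagate.
  then x6 is forced to True.
  then x9 is forced to False.
  then x4 is forced to False.
  then x7 is forced to False.
  then x3 is forced to True.
  then x2 is forced to False.
Every clause has at least one true literal under this assignment.
So x1 = 0, x2 = 0, x3 = 1, x4 = 0, x5 = 0, x6 = 1, x7 = 0, x8 = 0, x9 = 0 is a satisfying assignment.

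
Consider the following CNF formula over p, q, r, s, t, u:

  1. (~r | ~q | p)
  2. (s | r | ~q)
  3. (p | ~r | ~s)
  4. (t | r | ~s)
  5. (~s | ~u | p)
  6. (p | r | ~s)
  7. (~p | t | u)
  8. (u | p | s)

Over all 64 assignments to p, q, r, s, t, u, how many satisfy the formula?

Split on p, then s.
  p=T, s=T: q free; 5 ways for (r,t,u) × 2^1 = 10.
  p=T, s=F: 9 of the 16 assignments to (q,r,t,u) work.
  p=F, s=T: a clause becomes empty — 0.
  p=F, s=F: remaining (q,r,t,u) ∈ {(F,F,F,T); (F,F,T,T); (F,T,F,T); (F,T,T,T)} — 4.
Total: 10 + 9 + 0 + 4 = 23.

23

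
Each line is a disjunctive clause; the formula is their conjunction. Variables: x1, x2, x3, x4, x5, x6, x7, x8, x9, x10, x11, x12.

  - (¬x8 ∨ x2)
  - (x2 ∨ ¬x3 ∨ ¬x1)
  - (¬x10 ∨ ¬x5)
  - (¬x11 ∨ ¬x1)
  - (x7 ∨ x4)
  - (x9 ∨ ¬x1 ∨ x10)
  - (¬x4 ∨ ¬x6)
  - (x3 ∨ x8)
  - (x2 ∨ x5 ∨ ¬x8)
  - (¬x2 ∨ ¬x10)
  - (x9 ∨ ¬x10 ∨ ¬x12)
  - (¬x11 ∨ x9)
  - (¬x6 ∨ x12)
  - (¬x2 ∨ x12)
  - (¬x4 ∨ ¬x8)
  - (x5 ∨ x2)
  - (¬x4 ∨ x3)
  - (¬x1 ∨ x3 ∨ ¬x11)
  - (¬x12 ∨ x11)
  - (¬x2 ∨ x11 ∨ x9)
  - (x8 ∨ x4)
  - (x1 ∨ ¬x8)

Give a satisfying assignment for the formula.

x1=0  x2=1  x3=1  x4=1  x5=0  x6=0  x7=0  x8=0  x9=1  x10=0  x11=1  x12=1

x6 occurs only negated in the remaining clauses — set x6 = False.
x9 occurs only positively in the remaining clauses — set x9 = True.
Try x1 = False.
  then x8 is forced to False.
  then x3 is forced to True.
  then x4 is forced to True.
The remaining clauses are satisfied by x2 = True, x5 = False, x7 = False, x10 = False, x11 = True, x12 = True.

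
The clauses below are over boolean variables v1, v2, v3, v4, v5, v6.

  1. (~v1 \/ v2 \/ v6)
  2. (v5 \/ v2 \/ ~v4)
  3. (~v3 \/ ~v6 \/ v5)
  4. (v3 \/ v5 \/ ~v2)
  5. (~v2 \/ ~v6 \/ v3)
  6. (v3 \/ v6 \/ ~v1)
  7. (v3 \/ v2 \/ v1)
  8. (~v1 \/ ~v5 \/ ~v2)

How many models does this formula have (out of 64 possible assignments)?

Split on v2, then v3.
  v2=1, v3=1: v4 free; 4 ways for (v1,v5,v6) × 2^1 = 8.
  v2=1, v3=0: remaining (v1,v4,v5,v6) ∈ {(0,0,1,0); (0,1,1,0)} — 2.
  v2=0, v3=1: 7 of the 16 assignments to (v1,v4,v5,v6) work.
  v2=0, v3=0: remaining (v1,v4,v5,v6) ∈ {(1,0,0,1); (1,0,1,1); (1,1,1,1)} — 3.
Total: 8 + 2 + 7 + 3 = 20.

20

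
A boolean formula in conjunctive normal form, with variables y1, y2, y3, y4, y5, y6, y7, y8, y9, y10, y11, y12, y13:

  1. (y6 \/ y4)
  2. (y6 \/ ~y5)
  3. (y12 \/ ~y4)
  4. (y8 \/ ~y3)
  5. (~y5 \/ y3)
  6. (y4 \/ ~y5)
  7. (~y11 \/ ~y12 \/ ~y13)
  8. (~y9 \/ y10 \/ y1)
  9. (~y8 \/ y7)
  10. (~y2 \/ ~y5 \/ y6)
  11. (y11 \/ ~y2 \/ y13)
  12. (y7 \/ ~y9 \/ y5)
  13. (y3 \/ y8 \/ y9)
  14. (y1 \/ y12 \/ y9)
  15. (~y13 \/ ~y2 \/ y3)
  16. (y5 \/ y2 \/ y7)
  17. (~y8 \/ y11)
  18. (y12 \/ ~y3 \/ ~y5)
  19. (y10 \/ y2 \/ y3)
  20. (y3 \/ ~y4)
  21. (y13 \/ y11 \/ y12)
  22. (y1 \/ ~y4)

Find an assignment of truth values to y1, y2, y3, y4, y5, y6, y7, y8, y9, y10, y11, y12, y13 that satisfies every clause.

y1=T  y2=F  y3=T  y4=F  y5=F  y6=T  y7=T  y8=T  y9=T  y10=F  y11=T  y12=F  y13=F

y1 occurs only positively in the remaining clauses — set y1 = True.
y6 occurs only positively in the remaining clauses — set y6 = True.
Set y2 = False and propagate.
Set y3 = True and propagate.
  then y8 is forced to True.
  then y7 is forced to True.
  then y11 is forced to True.
For the remaining variables, y4 = False, y5 = False, y9 = True, y10 = False, y12 = False, y13 = False works.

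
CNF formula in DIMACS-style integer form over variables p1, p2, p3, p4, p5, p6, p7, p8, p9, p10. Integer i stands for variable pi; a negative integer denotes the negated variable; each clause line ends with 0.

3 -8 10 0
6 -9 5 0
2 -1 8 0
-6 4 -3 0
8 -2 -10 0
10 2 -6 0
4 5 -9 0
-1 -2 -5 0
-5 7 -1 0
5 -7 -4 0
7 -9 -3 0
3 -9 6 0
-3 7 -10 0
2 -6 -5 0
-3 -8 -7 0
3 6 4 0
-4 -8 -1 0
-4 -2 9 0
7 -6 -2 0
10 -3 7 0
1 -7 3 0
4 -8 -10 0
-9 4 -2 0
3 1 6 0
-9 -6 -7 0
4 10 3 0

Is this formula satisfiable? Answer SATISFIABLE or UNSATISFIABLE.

SATISFIABLE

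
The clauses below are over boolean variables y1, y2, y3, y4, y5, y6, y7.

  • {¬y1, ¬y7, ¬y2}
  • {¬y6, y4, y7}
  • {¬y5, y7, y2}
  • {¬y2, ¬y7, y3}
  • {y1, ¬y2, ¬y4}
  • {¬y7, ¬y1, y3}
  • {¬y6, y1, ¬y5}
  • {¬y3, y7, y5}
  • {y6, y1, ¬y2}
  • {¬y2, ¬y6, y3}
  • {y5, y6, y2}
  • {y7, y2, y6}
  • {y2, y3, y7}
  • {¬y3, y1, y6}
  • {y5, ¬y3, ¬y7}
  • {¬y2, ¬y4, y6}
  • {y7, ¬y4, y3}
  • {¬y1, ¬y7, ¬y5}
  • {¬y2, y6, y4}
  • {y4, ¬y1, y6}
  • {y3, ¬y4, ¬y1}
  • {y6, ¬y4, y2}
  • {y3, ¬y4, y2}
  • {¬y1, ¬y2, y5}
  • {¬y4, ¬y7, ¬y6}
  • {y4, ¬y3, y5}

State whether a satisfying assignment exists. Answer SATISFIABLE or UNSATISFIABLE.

SATISFIABLE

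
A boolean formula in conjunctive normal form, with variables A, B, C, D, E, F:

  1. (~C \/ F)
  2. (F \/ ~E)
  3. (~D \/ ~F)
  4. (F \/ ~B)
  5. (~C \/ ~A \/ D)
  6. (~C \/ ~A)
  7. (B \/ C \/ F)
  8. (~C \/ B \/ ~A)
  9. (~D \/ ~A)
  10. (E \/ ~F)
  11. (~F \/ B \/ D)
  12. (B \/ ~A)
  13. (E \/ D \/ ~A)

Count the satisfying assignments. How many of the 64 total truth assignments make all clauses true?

3

The models are:
  A=0 B=1 C=0 D=0 E=1 F=1
  A=0 B=1 C=1 D=0 E=1 F=1
  A=1 B=1 C=0 D=0 E=1 F=1
Count: 3.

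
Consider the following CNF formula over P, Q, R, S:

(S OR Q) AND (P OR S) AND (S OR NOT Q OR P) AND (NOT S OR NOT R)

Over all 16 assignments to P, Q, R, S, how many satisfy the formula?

6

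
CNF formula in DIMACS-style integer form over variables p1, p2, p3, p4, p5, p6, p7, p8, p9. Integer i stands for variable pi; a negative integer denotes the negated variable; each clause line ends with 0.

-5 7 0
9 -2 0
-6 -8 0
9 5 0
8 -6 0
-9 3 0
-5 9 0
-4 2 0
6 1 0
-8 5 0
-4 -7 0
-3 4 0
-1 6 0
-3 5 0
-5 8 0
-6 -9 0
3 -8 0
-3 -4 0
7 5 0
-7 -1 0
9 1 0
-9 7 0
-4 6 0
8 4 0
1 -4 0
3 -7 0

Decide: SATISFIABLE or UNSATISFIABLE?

UNSATISFIABLE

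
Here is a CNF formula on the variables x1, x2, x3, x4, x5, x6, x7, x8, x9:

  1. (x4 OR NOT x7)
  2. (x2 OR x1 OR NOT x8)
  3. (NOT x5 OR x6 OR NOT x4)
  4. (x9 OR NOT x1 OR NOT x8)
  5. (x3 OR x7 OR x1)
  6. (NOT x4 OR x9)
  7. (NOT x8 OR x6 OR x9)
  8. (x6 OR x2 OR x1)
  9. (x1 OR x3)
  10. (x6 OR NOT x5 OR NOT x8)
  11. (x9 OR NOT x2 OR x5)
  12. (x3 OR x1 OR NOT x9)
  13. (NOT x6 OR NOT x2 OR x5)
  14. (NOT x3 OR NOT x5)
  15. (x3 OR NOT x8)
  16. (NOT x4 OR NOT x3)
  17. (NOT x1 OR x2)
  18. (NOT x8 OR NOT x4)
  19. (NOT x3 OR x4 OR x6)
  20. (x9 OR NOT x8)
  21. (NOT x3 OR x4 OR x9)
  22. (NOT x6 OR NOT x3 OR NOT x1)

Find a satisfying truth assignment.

x1=T, x2=T, x3=F, x4=T, x5=T, x6=T, x7=T, x8=F, x9=T

Pure literal: x8 appears only negated; assign x8 = False.
Branch on x1: take x1 = True.
  then x2 is forced to True.
Set x3 = False and propagate.
Set x4 = True and propagate.
  then x9 is forced to True.
For the remaining variables, x5 = True, x6 = True, x7 = True works.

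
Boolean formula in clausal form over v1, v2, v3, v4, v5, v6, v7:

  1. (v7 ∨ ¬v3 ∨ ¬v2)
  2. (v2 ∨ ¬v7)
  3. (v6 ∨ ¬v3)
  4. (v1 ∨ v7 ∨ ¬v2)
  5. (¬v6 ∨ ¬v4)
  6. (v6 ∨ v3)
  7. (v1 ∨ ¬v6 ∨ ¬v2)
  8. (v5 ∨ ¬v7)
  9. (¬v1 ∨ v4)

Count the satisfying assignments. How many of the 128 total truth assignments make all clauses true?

Satisfying assignments:
  v1=F v2=F v3=F v4=F v5=F v6=T v7=F
  v1=F v2=F v3=F v4=F v5=T v6=T v7=F
  v1=F v2=F v3=T v4=F v5=F v6=T v7=F
  v1=F v2=F v3=T v4=F v5=T v6=T v7=F
Count: 4.

4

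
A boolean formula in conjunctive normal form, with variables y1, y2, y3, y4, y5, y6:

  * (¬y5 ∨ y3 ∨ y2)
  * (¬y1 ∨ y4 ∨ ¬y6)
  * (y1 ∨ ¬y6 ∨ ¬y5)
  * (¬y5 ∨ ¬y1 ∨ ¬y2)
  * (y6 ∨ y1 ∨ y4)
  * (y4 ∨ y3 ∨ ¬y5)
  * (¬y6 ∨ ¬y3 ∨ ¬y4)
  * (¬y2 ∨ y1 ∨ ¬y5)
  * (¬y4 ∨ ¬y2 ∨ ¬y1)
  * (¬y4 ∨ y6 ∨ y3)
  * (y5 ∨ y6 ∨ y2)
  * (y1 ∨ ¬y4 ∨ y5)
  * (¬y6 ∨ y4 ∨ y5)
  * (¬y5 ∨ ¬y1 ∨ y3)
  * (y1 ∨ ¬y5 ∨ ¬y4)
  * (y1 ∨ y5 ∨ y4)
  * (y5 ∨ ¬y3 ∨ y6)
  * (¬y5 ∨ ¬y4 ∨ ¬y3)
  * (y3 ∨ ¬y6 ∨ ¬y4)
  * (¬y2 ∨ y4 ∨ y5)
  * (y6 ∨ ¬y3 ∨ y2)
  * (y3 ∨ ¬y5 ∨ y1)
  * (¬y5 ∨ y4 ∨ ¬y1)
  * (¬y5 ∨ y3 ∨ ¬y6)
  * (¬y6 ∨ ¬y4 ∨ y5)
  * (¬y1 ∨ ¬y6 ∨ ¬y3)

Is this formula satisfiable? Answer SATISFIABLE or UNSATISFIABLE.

UNSATISFIABLE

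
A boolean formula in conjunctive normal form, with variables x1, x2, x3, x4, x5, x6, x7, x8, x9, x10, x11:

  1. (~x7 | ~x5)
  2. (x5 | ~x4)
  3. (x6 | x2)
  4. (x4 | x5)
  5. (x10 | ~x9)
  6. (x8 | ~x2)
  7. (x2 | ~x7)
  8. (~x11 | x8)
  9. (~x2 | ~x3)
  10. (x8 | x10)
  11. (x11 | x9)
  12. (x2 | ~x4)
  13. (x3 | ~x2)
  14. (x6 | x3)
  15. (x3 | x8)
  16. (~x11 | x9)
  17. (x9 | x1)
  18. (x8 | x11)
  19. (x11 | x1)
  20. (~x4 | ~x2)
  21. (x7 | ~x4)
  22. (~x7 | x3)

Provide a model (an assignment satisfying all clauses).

x1=F, x2=F, x3=T, x4=F, x5=T, x6=T, x7=F, x8=T, x9=T, x10=T, x11=T

Check each clause:
  1. (~x7 | ~x5) — ~x7 is true.
  2. (~x4 | x5) — ~x4 is true.
  3. (x2 | x6) — x6 is true.
  4. (x4 | x5) — x5 is true.
  5. (x10 | ~x9) — x10 is true.
  6. (x8 | ~x2) — x8 is true.
  7. (~x7 | x2) — ~x7 is true.
  8. (x8 | ~x11) — x8 is true.
  9. (~x3 | ~x2) — ~x2 is true.
  10. (x10 | x8) — x8 is true.
  11. (x9 | x11) — x9 is true.
  12. (x2 | ~x4) — ~x4 is true.
  13. (~x2 | x3) — x3 is true.
  14. (x6 | x3) — x3 is true.
  15. (x3 | x8) — x8 is true.
  16. (~x11 | x9) — x9 is true.
  17. (x1 | x9) — x9 is true.
  18. (x11 | x8) — x8 is true.
  19. (x1 | x11) — x11 is true.
  20. (~x4 | ~x2) — ~x4 is true.
  21. (x7 | ~x4) — ~x4 is true.
  22. (~x7 | x3) — ~x7 is true.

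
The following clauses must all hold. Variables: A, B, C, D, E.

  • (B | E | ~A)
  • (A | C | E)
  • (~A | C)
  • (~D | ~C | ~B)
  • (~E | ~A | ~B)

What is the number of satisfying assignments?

13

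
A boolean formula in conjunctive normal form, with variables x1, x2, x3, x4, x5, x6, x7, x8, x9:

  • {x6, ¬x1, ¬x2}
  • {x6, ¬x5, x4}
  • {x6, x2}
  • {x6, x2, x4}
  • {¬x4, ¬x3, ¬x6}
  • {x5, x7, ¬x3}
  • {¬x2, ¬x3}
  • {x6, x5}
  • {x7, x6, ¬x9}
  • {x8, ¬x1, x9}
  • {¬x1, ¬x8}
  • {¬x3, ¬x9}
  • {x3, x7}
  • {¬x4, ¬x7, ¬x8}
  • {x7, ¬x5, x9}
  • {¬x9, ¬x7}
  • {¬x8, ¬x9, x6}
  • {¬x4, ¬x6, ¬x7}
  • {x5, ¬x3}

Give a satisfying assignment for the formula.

x1=F, x2=F, x3=F, x4=F, x5=F, x6=T, x7=T, x8=F, x9=F

Pure literal: x1 appears only negated; assign x1 = False.
Branch on x2: take x2 = False.
  then x6 is forced to True.
The remaining clauses are satisfied by x3 = False, x4 = False, x5 = False, x7 = True, x8 = False, x9 = False.
Every clause has at least one true literal under this assignment.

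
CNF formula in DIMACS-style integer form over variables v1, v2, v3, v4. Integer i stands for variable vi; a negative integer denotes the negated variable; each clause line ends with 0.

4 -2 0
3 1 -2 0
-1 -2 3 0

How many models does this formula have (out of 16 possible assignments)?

10

Case analysis on v2 and v1:
  v2=1, v1=1: remaining (v3,v4) ∈ {(1,1)} — 1.
  v2=1, v1=0: remaining (v3,v4) ∈ {(1,1)} — 1.
  v2=0, v1=1: remaining (v3,v4) ∈ {(0,0); (0,1); (1,0); (1,1)} — 4.
  v2=0, v1=0: remaining (v3,v4) ∈ {(0,0); (0,1); (1,0); (1,1)} — 4.
Total: 1 + 1 + 4 + 4 = 10.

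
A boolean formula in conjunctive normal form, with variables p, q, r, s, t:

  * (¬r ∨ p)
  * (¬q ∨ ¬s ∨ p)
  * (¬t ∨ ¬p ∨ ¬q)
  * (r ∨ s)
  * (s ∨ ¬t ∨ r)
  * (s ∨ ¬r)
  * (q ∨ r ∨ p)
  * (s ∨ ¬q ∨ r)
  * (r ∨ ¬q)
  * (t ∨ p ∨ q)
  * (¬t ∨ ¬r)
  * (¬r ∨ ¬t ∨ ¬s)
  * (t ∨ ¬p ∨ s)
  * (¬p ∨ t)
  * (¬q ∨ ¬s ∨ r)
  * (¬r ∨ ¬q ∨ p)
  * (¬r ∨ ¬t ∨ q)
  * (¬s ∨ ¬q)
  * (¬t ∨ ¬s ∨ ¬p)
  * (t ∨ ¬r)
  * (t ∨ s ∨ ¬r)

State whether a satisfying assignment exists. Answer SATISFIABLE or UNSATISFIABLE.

UNSATISFIABLE

r = True:
  propagation gives p=True, s=True, t=False; an empty clause results — contradiction.
r = False:
  propagation gives s=True, q=False, p=True, t=True; an empty clause results — contradiction.
Every branch closes, so no satisfying assignment exists.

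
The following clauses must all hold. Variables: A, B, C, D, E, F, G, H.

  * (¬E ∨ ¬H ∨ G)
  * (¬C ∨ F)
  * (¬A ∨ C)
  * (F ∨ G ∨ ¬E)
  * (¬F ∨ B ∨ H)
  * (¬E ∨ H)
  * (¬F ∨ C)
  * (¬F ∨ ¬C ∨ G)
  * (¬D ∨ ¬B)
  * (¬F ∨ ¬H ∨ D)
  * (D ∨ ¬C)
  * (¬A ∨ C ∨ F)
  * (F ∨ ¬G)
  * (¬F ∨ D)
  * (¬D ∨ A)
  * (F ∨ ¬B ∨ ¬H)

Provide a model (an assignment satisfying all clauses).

Pure literal: E appears only negated; assign E = False.
Try A = False.
  then D is forced to False.
  then C is forced to False.
  then F is forced to False.
  then G is forced to False.
Try B = True.
  then H is forced to False.

A=False, B=True, C=False, D=False, E=False, F=False, G=False, H=False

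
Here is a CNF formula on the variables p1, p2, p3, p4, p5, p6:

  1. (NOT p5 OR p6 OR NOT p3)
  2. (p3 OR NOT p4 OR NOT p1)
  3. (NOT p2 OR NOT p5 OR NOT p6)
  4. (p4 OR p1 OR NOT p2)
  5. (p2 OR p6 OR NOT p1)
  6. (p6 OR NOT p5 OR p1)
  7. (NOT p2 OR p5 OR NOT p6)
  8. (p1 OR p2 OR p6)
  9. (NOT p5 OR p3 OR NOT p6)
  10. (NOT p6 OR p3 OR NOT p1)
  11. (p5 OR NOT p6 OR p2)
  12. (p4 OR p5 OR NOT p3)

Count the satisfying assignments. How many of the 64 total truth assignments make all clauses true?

Split on p6, then p5.
  p6=1, p5=1: remaining (p1,p2,p3,p4) ∈ {(0,0,1,0); (0,0,1,1); (1,0,1,0); (1,0,1,1)} — 4.
  p6=1, p5=0: a clause becomes empty — 0.
  p6=0, p5=1: remaining (p1,p2,p3,p4) ∈ {(1,1,0,0)} — 1.
  p6=0, p5=0: remaining (p1,p2,p3,p4) ∈ {(0,1,0,1); (0,1,1,1); (1,1,0,0); (1,1,1,1)} — 4.
Total: 4 + 0 + 1 + 4 = 9.

9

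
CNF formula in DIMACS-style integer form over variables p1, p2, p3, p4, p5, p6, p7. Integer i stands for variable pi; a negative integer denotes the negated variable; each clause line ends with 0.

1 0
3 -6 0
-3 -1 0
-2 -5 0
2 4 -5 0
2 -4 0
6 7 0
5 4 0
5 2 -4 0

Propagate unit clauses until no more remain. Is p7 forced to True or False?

True

(p1) stands alone — p1 = True.
In (!p1 || !p3), !p1 is now false; !p3 must hold, so p3 = False.
In (!p6 || p3), p3 is now false; !p6 must hold, so p6 = False.
From (p7 || p6) and p6 = False: p7 = True.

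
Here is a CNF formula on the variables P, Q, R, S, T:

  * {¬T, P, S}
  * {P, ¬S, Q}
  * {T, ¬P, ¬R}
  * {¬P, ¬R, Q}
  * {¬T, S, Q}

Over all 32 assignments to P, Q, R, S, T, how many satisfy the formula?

17

Split on P, then Q.
  P=1, Q=1: S free; 3 ways for (R,T) × 2^1 = 6.
  P=1, Q=0: remaining (R,S,T) ∈ {(0,0,0); (0,1,0); (0,1,1)} — 3.
  P=0, Q=1: R free; 3 ways for (S,T) × 2^1 = 6.
  P=0, Q=0: remaining (R,S,T) ∈ {(0,0,0); (1,0,0)} — 2.
Total: 6 + 3 + 6 + 2 = 17.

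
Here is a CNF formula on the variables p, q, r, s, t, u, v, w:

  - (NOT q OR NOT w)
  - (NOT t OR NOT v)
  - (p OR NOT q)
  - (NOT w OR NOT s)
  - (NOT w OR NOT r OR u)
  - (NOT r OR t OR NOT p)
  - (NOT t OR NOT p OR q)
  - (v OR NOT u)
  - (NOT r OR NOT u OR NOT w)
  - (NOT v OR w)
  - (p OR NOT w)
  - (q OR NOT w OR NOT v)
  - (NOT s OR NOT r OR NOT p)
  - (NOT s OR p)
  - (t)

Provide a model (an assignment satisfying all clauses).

(t) is a unit clause, so t = True.
(NOT v) is a unit clause, so v = False.
(NOT u) is a unit clause, so u = False.
Pure literal: s appears only negated; assign s = False.
Pure literal: w appears only negated; assign w = False.
Try p = True.
  then q is forced to True.
r is now unconstrained; take r = True.
Every clause has at least one true literal under this assignment.

p=T  q=T  r=T  s=F  t=T  u=F  v=F  w=F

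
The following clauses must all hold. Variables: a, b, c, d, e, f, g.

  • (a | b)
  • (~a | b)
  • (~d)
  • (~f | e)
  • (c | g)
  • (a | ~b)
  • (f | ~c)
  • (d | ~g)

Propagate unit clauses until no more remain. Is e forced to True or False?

True

(~d) stands alone — d = False.
(~g | d) with d = False leaves only ~g, so g = False.
(c | g): since g = False, the clause reduces to (c). c = True.
(f | ~c) with c = True leaves only f, so f = True.
In (~f | e), ~f is now false; e must hold, so e = True.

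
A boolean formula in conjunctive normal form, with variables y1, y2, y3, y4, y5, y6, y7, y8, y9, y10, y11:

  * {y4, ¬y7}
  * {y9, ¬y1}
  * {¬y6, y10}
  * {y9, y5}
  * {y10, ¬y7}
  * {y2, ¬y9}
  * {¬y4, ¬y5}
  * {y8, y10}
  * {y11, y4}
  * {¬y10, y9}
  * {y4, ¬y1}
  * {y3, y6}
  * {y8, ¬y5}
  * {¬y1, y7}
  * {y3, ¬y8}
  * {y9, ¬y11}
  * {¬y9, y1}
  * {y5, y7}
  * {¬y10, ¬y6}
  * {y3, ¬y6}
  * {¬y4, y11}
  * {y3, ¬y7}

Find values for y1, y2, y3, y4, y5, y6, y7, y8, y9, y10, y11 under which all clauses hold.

Pure literal: y2 appears only positively; assign y2 = True.
y3 occurs only positively in the remaining clauses — set y3 = True.
Try y1 = True.
  then y9 is forced to True.
  then y4 is forced to True.
  then y5 is forced to False.
  then y7 is forced to True.
  then y10 is forced to True.
  then y6 is forced to False.
  then y11 is forced to True.
y8 is now unconstrained; take y8 = True.

y1 = True, y2 = True, y3 = True, y4 = True, y5 = False, y6 = False, y7 = True, y8 = True, y9 = True, y10 = True, y11 = True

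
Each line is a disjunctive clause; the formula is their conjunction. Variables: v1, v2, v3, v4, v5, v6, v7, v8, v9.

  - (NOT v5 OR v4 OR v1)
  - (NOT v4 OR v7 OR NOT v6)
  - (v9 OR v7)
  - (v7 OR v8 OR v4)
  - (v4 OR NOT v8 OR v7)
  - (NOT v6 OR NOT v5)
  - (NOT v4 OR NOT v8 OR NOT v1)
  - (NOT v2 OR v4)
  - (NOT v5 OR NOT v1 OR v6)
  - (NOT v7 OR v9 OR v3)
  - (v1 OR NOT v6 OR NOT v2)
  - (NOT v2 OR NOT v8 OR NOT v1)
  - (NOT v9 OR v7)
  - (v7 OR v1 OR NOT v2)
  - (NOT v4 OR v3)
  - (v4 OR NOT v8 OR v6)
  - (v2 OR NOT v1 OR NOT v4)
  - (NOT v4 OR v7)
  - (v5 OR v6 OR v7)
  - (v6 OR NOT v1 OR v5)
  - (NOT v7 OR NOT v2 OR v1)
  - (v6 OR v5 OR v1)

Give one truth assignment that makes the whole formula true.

v1 = True, v2 = False, v3 = False, v4 = False, v5 = False, v6 = True, v7 = True, v8 = True, v9 = True

Try v1 = True.
Try v2 = False.
  then v4 is forced to False.
The remaining clauses are satisfied by v3 = False, v5 = False, v6 = True, v7 = True, v8 = True, v9 = True.
Every clause has at least one true literal under this assignment.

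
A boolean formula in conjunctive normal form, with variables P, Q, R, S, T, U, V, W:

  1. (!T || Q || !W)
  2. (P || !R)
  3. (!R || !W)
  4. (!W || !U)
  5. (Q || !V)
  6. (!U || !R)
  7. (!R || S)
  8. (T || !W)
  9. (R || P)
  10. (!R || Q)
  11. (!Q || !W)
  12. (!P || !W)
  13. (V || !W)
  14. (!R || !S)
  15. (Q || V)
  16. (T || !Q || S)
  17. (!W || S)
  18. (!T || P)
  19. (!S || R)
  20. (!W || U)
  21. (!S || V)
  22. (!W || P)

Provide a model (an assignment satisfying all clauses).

P=1, Q=1, R=0, S=0, T=1, U=0, V=0, W=0

Check each clause:
  1. (!T || Q || !W) — !W is true.
  2. (P || !R) — P is true.
  3. (!W || !R) — !W is true.
  4. (!U || !W) — !W is true.
  5. (!V || Q) — !V is true.
  6. (!R || !U) — !U is true.
  7. (!R || S) — !R is true.
  8. (T || !W) — !W is true.
  9. (P || R) — P is true.
  10. (!R || Q) — Q is true.
  11. (!Q || !W) — !W is true.
  12. (!P || !W) — !W is true.
  13. (!W || V) — !W is true.
  14. (!S || !R) — !S is true.
  15. (Q || V) — Q is true.
  16. (S || T || !Q) — T is true.
  17. (!W || S) — !W is true.
  18. (P || !T) — P is true.
  19. (R || !S) — !S is true.
  20. (U || !W) — !W is true.
  21. (!S || V) — !S is true.
  22. (P || !W) — !W is true.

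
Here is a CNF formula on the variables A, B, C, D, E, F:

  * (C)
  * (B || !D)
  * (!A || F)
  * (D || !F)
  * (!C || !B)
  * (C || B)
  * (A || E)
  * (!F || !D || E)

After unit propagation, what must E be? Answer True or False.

True

Unit clause (C) sets C = True.
(!C || !B): since C = True, the clause reduces to (!B). B = False.
(B || !D): since B = False, the clause reduces to (!D). D = False.
(D || !F) with D = False leaves only !F, so F = False.
In (F || !A), F is now false; !A must hold, so A = False.
In (E || A), A is now false; E must hold, so E = True.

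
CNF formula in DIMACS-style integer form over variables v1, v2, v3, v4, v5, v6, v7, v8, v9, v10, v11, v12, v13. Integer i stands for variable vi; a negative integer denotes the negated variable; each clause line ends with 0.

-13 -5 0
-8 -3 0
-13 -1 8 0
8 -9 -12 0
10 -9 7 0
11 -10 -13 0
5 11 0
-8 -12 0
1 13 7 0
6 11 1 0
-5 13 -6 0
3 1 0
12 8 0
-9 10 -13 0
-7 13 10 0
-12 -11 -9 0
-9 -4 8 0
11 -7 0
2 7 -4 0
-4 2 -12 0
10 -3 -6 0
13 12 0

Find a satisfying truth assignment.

v1=True, v2=True, v3=True, v4=True, v5=False, v6=False, v7=False, v8=False, v9=False, v10=False, v11=True, v12=True, v13=False

Check each clause:
  1. {¬v5, ¬v13} — ¬v5 is true.
  2. {¬v8, ¬v3} — ¬v8 is true.
  3. {¬v1, v8, ¬v13} — ¬v13 is true.
  4. {v8, ¬v12, ¬v9} — ¬v9 is true.
  5. {¬v9, v10, v7} — ¬v9 is true.
  6. {¬v10, ¬v13, v11} — v11 is true.
  7. {v5, v11} — v11 is true.
  8. {¬v12, ¬v8} — ¬v8 is true.
  9. {v1, v13, v7} — v1 is true.
  10. {v6, v11, v1} — v1 is true.
  11. {v13, ¬v5, ¬v6} — ¬v6 is true.
  12. {v3, v1} — v1 is true.
  13. {v8, v12} — v12 is true.
  14. {v10, ¬v13, ¬v9} — ¬v13 is true.
  15. {v10, v13, ¬v7} — ¬v7 is true.
  16. {¬v11, ¬v12, ¬v9} — ¬v9 is true.
  17. {v8, ¬v9, ¬v4} — ¬v9 is true.
  18. {¬v7, v11} — ¬v7 is true.
  19. {v7, ¬v4, v2} — v2 is true.
  20. {¬v4, ¬v12, v2} — v2 is true.
  21. {¬v3, v10, ¬v6} — ¬v6 is true.
  22. {v12, v13} — v12 is true.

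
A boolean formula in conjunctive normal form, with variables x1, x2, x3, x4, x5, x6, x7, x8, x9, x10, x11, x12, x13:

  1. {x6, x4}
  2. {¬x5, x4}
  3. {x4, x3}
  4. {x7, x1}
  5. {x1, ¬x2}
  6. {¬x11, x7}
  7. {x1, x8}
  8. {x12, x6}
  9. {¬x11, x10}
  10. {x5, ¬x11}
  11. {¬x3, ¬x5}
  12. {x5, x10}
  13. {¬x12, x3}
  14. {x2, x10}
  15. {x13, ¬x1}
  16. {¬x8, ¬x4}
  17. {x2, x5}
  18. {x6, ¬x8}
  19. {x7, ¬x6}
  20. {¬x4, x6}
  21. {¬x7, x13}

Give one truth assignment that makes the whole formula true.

x1=T  x2=T  x3=F  x4=T  x5=T  x6=T  x7=T  x8=F  x9=T  x10=T  x11=F  x12=F  x13=T

x10 occurs only positively in the remaining clauses — set x10 = True.
Pure literal: x11 appears only negated; assign x11 = False.
Set x1 = True and propagate.
  then x13 is forced to True.
Try x2 = True.
For the remaining variables, x3 = False, x4 = True, x5 = True, x6 = True, x7 = True, x8 = False, x9 = True, x12 = False works.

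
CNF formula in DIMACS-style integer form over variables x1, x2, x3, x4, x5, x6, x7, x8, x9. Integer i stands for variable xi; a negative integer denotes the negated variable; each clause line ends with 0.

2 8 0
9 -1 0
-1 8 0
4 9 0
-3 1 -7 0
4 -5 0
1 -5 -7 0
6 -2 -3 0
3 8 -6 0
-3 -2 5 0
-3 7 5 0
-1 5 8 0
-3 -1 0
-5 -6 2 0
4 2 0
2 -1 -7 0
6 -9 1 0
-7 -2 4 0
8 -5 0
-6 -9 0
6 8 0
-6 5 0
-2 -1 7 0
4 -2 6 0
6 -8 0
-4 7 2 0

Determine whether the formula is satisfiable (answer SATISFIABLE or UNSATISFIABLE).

SATISFIABLE

Try x1 = False.
For the remaining variables, x2 = True, x3 = True, x4 = True, x5 = True, x6 = True, x7 = False, x8 = True, x9 = False works.
Every clause has at least one true literal under this assignment.
So x1 = 0, x2 = 1, x3 = 1, x4 = 1, x5 = 1, x6 = 1, x7 = 0, x8 = 1, x9 = 0 is a satisfying assignment.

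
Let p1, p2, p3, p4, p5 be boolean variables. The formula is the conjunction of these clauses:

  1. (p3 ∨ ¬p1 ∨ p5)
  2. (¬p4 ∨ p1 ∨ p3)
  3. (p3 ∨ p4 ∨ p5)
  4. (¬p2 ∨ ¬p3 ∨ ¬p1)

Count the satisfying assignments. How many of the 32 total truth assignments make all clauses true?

Case analysis on p3 and p1:
  p3=1, p1=1: remaining (p2,p4,p5) ∈ {(0,0,0); (0,0,1); (0,1,0); (0,1,1)} — 4.
  p3=1, p1=0: p2, p4, p5 free → 2^3 = 8.
  p3=0, p1=1: remaining (p2,p4,p5) ∈ {(0,0,1); (0,1,1); (1,0,1); (1,1,1)} — 4.
  p3=0, p1=0: remaining (p2,p4,p5) ∈ {(0,0,1); (1,0,1)} — 2.
Total: 4 + 8 + 4 + 2 = 18.

18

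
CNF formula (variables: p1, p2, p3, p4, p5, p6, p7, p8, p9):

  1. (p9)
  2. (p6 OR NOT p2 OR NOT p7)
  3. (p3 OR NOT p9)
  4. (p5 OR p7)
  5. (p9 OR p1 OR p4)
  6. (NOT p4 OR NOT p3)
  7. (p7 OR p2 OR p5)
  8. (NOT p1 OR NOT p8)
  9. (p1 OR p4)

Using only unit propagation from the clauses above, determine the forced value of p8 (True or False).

False

Unit clause (p9) sets p9 = True.
(p3 OR NOT p9): since p9 = True, the clause reduces to (p3). p3 = True.
From (NOT p4 OR NOT p3) and p3 = True: p4 = False.
In (p1 OR p4), p4 is now false; p1 must hold, so p1 = True.
In (NOT p8 OR NOT p1), NOT p1 is now false; NOT p8 must hold, so p8 = False.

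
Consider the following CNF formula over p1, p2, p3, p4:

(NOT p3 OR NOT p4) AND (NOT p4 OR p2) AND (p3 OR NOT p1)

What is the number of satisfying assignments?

7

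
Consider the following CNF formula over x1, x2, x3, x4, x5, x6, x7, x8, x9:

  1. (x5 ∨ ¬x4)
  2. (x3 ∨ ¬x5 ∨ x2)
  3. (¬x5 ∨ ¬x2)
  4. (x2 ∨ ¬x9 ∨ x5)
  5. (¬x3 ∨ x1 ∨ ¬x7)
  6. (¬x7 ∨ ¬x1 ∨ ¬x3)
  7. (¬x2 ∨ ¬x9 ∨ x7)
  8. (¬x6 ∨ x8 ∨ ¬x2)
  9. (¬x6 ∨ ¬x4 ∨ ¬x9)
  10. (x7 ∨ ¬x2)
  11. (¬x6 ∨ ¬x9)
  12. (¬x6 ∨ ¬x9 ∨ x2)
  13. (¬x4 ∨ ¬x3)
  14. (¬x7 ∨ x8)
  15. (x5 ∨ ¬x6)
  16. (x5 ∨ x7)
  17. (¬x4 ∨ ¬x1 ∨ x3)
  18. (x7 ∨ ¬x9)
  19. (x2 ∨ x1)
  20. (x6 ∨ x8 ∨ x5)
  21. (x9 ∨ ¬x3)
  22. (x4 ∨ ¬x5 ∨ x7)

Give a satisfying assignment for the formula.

x1=T, x2=T, x3=F, x4=F, x5=F, x6=F, x7=T, x8=T, x9=F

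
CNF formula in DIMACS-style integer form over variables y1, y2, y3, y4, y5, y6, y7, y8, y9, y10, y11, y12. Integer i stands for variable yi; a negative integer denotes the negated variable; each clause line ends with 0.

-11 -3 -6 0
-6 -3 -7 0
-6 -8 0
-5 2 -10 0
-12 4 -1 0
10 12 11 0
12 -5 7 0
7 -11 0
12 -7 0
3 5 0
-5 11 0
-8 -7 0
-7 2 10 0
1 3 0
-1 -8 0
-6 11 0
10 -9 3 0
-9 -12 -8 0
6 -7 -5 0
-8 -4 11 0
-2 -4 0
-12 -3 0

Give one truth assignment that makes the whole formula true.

y8 occurs only negated in the remaining clauses — set y8 = False.
Try y1 = False.
  then y3 is forced to True.
  then y12 is forced to False.
  then y7 is forced to False.
  then y5 is forced to False.
  then y11 is forced to False.
  then y10 is forced to True.
  then y6 is forced to False.
Set y2 = True and propagate.
  then y4 is forced to False.
y9 is now unconstrained; take y9 = True.

y1=False, y2=True, y3=True, y4=False, y5=False, y6=False, y7=False, y8=False, y9=True, y10=True, y11=False, y12=False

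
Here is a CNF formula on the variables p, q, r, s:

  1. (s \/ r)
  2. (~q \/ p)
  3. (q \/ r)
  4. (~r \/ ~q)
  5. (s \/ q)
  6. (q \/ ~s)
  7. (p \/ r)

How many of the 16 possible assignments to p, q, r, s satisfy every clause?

1

The models are:
  p=1 q=1 r=0 s=1
That's 1 in total.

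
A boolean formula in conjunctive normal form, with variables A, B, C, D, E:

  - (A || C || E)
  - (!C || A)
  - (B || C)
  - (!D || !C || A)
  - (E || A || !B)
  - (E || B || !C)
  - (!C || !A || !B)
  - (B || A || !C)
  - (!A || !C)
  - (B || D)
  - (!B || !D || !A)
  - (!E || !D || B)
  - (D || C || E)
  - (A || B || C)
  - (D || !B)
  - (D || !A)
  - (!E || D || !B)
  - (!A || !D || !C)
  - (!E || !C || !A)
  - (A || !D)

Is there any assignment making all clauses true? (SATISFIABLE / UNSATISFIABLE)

A = True:
  propagation gives C=False, B=True, D=False; an empty clause results — contradiction.
A = False:
  propagation gives C=False, E=True, B=True, D=True; an empty clause results — contradiction.
Every branch closes, so no satisfying assignment exists.

UNSATISFIABLE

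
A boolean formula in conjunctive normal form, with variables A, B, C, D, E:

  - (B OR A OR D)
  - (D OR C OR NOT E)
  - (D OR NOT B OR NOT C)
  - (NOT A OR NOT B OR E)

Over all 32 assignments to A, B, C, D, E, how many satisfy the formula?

Split on B, then D.
  B=1, D=1: C free; 3 ways for (A,E) × 2^1 = 6.
  B=1, D=0: remaining (A,C,E) ∈ {(0,0,0)} — 1.
  B=0, D=1: A, C, E free → 2^3 = 8.
  B=0, D=0: remaining (A,C,E) ∈ {(1,0,0); (1,1,0); (1,1,1)} — 3.
Total: 6 + 1 + 8 + 3 = 18.

18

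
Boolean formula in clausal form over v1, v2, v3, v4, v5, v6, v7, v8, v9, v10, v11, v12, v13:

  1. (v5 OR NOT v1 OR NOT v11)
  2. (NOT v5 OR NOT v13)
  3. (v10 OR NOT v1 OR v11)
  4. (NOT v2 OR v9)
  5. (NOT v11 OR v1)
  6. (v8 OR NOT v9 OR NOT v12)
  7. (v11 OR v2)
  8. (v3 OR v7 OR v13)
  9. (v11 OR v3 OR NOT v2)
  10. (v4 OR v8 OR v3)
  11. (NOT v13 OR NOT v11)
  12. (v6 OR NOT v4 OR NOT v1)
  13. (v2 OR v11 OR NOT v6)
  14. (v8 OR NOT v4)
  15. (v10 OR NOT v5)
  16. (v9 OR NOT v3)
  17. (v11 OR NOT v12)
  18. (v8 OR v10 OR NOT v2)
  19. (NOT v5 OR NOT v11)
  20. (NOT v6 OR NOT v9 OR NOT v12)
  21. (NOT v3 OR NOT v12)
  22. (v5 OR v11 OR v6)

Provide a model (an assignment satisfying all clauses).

v1=True, v2=True, v3=True, v4=False, v5=False, v6=True, v7=True, v8=True, v9=True, v10=True, v11=False, v12=False, v13=False

v7 occurs only positively in the remaining clauses — set v7 = True.
v8 occurs only positively in the remaining clauses — set v8 = True.
Branch on v1: take v1 = True.
Branch on v2: take v2 = True.
  then v9 is forced to True.
For the remaining variables, v3 = True, v4 = False, v5 = False, v6 = True, v10 = True, v11 = False, v12 = False, v13 = False works.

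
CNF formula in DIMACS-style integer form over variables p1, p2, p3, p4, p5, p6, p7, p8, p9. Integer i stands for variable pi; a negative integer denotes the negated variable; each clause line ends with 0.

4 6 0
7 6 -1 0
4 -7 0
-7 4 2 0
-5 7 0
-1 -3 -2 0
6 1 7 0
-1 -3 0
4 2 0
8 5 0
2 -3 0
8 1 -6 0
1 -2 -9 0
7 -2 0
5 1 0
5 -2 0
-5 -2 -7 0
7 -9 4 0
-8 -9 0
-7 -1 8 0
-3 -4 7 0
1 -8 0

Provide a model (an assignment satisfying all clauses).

p1=F  p2=F  p3=F  p4=T  p5=T  p6=F  p7=T  p8=F  p9=T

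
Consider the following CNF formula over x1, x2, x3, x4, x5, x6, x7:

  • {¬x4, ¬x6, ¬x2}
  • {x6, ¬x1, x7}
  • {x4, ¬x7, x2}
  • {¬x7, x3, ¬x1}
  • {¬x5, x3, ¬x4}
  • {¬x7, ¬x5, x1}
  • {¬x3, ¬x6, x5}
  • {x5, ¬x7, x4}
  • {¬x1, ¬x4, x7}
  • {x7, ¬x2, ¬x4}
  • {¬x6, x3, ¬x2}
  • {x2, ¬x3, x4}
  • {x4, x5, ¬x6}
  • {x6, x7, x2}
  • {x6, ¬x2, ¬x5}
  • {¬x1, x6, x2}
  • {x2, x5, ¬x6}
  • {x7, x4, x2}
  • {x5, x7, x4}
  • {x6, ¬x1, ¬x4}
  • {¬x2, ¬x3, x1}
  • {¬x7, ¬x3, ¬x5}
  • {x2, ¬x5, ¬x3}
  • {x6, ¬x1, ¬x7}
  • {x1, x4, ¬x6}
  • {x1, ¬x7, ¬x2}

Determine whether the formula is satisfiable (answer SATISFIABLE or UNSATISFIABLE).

Set x1 = False and propagate.
Branch on x2: take x2 = False.
Set x3 = True and propagate.
  then x4 is forced to True.
  then x5 is forced to False.
  then x6 is forced to False.
  then x7 is forced to True.
So x1=F  x2=F  x3=T  x4=T  x5=F  x6=F  x7=T is a satisfying assignment.

SATISFIABLE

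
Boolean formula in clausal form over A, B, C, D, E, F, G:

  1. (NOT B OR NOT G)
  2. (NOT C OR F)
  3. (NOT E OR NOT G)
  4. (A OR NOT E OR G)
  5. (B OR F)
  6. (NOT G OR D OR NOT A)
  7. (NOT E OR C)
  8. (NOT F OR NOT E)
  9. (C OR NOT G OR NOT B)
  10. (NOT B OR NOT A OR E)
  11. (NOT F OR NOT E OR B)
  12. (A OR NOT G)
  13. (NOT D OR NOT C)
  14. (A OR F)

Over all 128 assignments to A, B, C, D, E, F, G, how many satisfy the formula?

10

Split on E, then G.
  E=T, G=T: a clause becomes empty — 0.
  E=T, G=F: a clause becomes empty — 0.
  E=F, G=T: remaining (A,B,C,D,F) ∈ {(T,F,F,T,T)} — 1.
  E=F, G=F: 9 of the 32 assignments to (A,B,C,D,F) work.
Total: 0 + 0 + 1 + 9 = 10.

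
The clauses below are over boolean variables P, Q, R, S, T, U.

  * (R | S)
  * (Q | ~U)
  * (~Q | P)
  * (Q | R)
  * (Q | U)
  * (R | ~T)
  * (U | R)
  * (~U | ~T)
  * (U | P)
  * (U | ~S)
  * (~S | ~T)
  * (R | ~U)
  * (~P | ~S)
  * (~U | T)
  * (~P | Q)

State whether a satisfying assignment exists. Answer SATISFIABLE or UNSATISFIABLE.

SATISFIABLE

Pure literal: R appears only positively; assign R = True.
Branch on P: take P = True.
  then S is forced to False.
  then Q is forced to True.
Branch on T: take T = True.
  then U is forced to False.
So P=T, Q=T, R=T, S=F, T=T, U=F is a satisfying assignment.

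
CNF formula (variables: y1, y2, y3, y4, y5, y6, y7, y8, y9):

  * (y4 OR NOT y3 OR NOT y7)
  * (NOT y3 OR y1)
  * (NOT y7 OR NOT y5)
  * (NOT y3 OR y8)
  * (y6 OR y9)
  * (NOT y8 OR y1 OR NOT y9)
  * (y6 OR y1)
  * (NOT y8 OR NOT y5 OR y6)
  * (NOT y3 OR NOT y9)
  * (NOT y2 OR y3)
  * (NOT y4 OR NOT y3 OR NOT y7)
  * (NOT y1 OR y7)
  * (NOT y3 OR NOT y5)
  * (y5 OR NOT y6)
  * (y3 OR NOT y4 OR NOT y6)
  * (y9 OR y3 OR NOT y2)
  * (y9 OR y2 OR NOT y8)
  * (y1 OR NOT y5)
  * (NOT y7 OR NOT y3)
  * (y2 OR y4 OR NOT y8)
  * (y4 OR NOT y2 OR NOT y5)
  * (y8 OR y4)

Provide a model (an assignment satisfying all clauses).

y1=T, y2=F, y3=F, y4=T, y5=F, y6=F, y7=T, y8=T, y9=T

Check each clause:
  1. (NOT y3 OR NOT y7 OR y4) — y4 is true.
  2. (y1 OR NOT y3) — y1 is true.
  3. (NOT y5 OR NOT y7) — NOT y5 is true.
  4. (y8 OR NOT y3) — y8 is true.
  5. (y6 OR y9) — y9 is true.
  6. (NOT y9 OR NOT y8 OR y1) — y1 is true.
  7. (y1 OR y6) — y1 is true.
  8. (y6 OR NOT y5 OR NOT y8) — NOT y5 is true.
  9. (NOT y9 OR NOT y3) — NOT y3 is true.
  10. (y3 OR NOT y2) — NOT y2 is true.
  11. (NOT y7 OR NOT y4 OR NOT y3) — NOT y3 is true.
  12. (y7 OR NOT y1) — y7 is true.
  13. (NOT y3 OR NOT y5) — NOT y5 is true.
  14. (NOT y6 OR y5) — NOT y6 is true.
  15. (NOT y6 OR y3 OR NOT y4) — NOT y6 is true.
  16. (y9 OR y3 OR NOT y2) — y9 is true.
  17. (NOT y8 OR y9 OR y2) — y9 is true.
  18. (y1 OR NOT y5) — y1 is true.
  19. (NOT y7 OR NOT y3) — NOT y3 is true.
  20. (y4 OR y2 OR NOT y8) — y4 is true.
  21. (NOT y5 OR NOT y2 OR y4) — NOT y5 is true.
  22. (y4 OR y8) — y8 is true.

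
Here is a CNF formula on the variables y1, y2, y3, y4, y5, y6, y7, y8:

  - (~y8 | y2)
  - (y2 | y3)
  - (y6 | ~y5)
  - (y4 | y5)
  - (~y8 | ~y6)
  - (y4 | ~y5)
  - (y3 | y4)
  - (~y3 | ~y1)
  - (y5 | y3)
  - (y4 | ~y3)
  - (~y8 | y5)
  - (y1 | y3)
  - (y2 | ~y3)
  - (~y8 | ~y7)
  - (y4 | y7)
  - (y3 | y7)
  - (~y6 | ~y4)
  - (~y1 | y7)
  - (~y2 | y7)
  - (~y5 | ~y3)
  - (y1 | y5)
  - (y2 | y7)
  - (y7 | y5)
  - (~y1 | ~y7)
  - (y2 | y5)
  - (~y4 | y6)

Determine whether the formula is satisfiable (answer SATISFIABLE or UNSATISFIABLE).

y3 = True:
  propagation gives y1=False, y4=True, y2=True, y6=False; an empty clause results — contradiction.
y3 = False:
  propagation gives y2=True, y4=True, y5=True, y6=True; an empty clause results — contradiction.
Every branch closes, so no satisfying assignment exists.

UNSATISFIABLE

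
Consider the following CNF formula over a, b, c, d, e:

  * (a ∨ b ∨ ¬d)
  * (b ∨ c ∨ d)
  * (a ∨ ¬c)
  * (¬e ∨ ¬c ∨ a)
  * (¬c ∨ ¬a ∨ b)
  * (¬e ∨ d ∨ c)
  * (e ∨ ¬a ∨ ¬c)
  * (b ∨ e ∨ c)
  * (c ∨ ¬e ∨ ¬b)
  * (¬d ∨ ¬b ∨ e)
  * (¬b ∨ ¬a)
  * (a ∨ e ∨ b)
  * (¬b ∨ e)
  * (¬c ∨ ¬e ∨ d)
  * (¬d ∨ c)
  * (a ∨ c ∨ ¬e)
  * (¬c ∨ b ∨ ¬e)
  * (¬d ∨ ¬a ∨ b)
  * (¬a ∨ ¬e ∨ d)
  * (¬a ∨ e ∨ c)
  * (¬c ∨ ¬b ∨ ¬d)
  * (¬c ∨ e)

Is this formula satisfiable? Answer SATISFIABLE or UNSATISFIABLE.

c = True:
  propagation gives a=True, b=True; an empty clause results — contradiction.
c = False:
  propagation gives d=False, b=True, e=False; an empty clause results — contradiction.
Every branch closes, so no satisfying assignment exists.

UNSATISFIABLE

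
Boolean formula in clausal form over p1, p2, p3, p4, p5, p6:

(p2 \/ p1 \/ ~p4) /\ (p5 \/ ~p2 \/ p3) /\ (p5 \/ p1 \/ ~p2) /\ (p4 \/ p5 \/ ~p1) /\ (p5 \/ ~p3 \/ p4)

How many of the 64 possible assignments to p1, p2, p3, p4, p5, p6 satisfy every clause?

Case analysis on p5 and p1:
  p5=T, p1=T: p2, p3, p4, p6 free → 2^4 = 16.
  p5=T, p1=F: p3, p6 free; 3 ways for (p2,p4) × 2^2 = 12.
  p5=F, p1=T: p6 free; 3 ways for (p2,p3,p4) × 2^1 = 6.
  p5=F, p1=F: remaining (p2,p3,p4,p6) ∈ {(F,F,F,F); (F,F,F,T)} — 2.
Total: 16 + 12 + 6 + 2 = 36.

36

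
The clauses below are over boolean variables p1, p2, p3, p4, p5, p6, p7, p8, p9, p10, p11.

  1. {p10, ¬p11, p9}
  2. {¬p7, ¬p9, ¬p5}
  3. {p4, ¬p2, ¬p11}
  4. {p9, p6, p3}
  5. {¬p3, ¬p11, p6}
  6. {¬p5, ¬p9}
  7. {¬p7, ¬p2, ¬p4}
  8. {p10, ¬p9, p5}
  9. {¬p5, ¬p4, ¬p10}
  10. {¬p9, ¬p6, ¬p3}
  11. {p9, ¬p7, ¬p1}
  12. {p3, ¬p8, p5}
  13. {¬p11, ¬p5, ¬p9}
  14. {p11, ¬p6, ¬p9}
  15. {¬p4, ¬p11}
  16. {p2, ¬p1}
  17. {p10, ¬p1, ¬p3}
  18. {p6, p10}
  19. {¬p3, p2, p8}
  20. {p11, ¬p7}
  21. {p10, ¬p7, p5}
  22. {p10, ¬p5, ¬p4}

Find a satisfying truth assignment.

p7 occurs only negated in the remaining clauses — set p7 = False.
Set p1 = True and propagate.
  then p2 is forced to True.
Branch on p3: take p3 = False.
The remaining clauses are satisfied by p4 = False, p5 = True, p6 = True, p8 = True, p9 = False, p10 = False, p11 = False.
Every clause has at least one true literal under this assignment.
Check each clause:
  1. {p10, ¬p11, p9} — ¬p11 is true.
  2. {¬p9, ¬p5, ¬p7} — ¬p7 is true.
  3. {¬p2, ¬p11, p4} — ¬p11 is true.
  4. {p6, p3, p9} — p6 is true.
  5. {¬p3, ¬p11, p6} — ¬p3 is true.
  6. {¬p5, ¬p9} — ¬p9 is true.
  7. {¬p2, ¬p7, ¬p4} — ¬p7 is true.
  8. {p10, p5, ¬p9} — p5 is true.
  9. {¬p10, ¬p4, ¬p5} — ¬p4 is true.
  10. {¬p9, ¬p3, ¬p6} — ¬p3 is true.
  11. {¬p1, ¬p7, p9} — ¬p7 is true.
  12. {¬p8, p5, p3} — p5 is true.
  13. {¬p9, ¬p5, ¬p11} — ¬p11 is true.
  14. {¬p9, ¬p6, p11} — ¬p9 is true.
  15. {¬p11, ¬p4} — ¬p4 is true.
  16. {p2, ¬p1} — p2 is true.
  17. {¬p1, p10, ¬p3} — ¬p3 is true.
  18. {p6, p10} — p6 is true.
  19. {¬p3, p8, p2} — p8 is true.
  20. {¬p7, p11} — ¬p7 is true.
  21. {¬p7, p5, p10} — ¬p7 is true.
  22. {¬p5, p10, ¬p4} — ¬p4 is true.

p1=True, p2=True, p3=False, p4=False, p5=True, p6=True, p7=False, p8=True, p9=False, p10=False, p11=False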